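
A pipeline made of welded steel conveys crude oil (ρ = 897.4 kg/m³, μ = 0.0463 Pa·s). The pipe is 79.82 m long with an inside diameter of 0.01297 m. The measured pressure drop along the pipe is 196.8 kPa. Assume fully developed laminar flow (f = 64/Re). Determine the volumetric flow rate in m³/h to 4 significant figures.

For laminar flow, f = 64/Re with Re = ρVD/μ, so Darcy-Weisbach reduces to ΔP = 32μLV/D². Solving for V: V = ΔP·D²/(32μL) = 1.968e+05·(0.01297)²/(32·0.0463·79.82) = 0.2799 m/s.
Check: Re = ρVD/μ = 897.4·0.2799·0.01297/0.0463 = 70.37 < 2300, so the laminar assumption holds.
Q = V·A = 0.2799·(π/4·0.01297²) = 3.699e-05 m³/s = 0.1331 m³/h.

Q ≈ 0.1331 m³/h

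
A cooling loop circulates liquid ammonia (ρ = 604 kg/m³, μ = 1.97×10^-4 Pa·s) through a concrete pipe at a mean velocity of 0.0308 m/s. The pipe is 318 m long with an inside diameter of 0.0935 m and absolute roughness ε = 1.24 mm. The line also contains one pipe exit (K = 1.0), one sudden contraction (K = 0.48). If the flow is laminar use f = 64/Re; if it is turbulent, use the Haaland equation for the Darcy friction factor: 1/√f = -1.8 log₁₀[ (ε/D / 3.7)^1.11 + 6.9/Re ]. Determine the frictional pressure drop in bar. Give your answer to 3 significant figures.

Reynolds number Re = ρVD/μ = 604 · 0.0308 · 0.0935 / 0.000197 = 8829.
Re > 4000 → turbulent. Relative roughness ε/D = 0.00124/0.0935 = 0.0133. Haaland: 1/√f = -1.8 log₁₀[(0.0133/3.7)^1.11 + 6.9/8829] = -1.8 log₁₀[0.00193 + 0.000781] = 4.62, so f = 0.04684.
Total minor-loss coefficient ΣK = 1·1 + 1·0.48 = 1.48.
ΔP = [f·L/D + ΣK]·(ρV²/2) = [0.04684·318/0.0935 + 1.48]·(604·0.0308²/2) = [159.3 + 1.48]·0.2865 = 46.07 Pa.
ΔP = 46.07 Pa = 4.61×10^-4 bar.

ΔP ≈ 4.61×10^-4 bar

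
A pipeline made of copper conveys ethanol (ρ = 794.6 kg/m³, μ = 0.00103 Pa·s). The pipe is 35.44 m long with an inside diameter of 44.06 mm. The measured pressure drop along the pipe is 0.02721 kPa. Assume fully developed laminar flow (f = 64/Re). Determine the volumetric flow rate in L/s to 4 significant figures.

For laminar flow, f = 64/Re with Re = ρVD/μ, so Darcy-Weisbach reduces to ΔP = 32μLV/D². Solving for V: V = ΔP·D²/(32μL) = 27.21·(0.04406)²/(32·0.00103·35.44) = 0.04522 m/s.
Check: Re = ρVD/μ = 794.6·0.04522·0.04406/0.00103 = 1537 < 2300, so the laminar assumption holds.
Q = V·A = 0.04522·(π/4·0.04406²) = 6.895e-05 m³/s = 0.06895 L/s.

Q ≈ 0.06895 L/s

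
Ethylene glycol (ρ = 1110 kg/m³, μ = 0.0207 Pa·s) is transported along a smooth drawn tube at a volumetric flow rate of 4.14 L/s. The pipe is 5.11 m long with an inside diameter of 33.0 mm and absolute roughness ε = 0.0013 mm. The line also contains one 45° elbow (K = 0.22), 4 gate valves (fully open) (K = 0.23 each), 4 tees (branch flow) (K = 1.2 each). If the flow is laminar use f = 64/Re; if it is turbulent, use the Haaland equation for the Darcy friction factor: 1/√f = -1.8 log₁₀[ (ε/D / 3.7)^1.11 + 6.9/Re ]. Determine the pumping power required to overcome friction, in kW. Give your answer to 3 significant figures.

Q = 4.14 L/s = 4.14/1000 = 0.00414 m³/s.
Cross-sectional area A = πD²/4 = π(0.033)²/4 = 0.0008553 m²; mean velocity V = Q/A = 0.00414/0.0008553 = 4.84 m/s.
Reynolds number Re = ρVD/μ = 1110 · 4.84 · 0.033 / 0.0207 = 8565.
Re > 4000 → turbulent. Relative roughness ε/D = 1.3e-06/0.033 = 3.94e-05. Haaland: 1/√f = -1.8 log₁₀[(3.94e-05/3.7)^1.11 + 6.9/8565] = -1.8 log₁₀[3.02e-06 + 0.000806] = 5.566, so f = 0.03228.
Total minor-loss coefficient ΣK = 1·0.22 + 4·0.23 + 4·1.2 = 5.94.
ΔP = [f·L/D + ΣK]·(ρV²/2) = [0.03228·5.11/0.033 + 5.94]·(1110·4.84²/2) = [4.998 + 5.94]·1.3e+04 = 1.422e+05 Pa.
Pumping power P = QΔP = 0.00414·1.422e+05 = 588.8 W = 0.589 kW.

P ≈ 0.589 kW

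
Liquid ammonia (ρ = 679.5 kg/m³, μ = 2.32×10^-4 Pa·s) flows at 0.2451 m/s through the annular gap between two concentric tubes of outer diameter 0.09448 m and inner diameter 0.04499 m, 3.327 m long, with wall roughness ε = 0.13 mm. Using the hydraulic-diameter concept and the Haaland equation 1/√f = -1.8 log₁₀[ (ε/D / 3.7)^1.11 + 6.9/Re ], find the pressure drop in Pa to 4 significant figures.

Hydraulic diameter D_h = 4A/P = D_o - D_i = 0.09448 - 0.04499 = 0.04949 m.
Re = ρVD_h/μ = 679.5·0.2451·0.04949/0.000232 = 3.553e+04.
ε/D_h = 0.00013/0.04949 = 0.00263; Haaland gives 1/√f = -1.8 log₁₀[0.00032+0.000194] = 5.92, so f = 0.02853.
ΔP = f(L/D_h)(ρV²/2) = 0.02853·3.327/0.04949·20.41 = 39.15 Pa.

ΔP ≈ 39.15 Pa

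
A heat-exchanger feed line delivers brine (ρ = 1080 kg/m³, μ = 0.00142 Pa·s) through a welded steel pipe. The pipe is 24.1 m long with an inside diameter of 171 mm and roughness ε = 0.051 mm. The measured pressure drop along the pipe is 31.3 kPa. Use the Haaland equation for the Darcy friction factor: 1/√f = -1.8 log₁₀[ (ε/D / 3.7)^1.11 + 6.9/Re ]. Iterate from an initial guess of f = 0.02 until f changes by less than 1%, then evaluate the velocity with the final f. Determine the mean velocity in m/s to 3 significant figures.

V ≈ 5.09 m/s

Rearranging Darcy-Weisbach: V = √(2·ΔP·D/(f·L·ρ)). With ε/D = 5.1e-05/0.171 = 0.000298, iterate starting from f = 0.02:
  f = 0.02 → V = √(2·3.13e+04·0.171/(0.02·24.1·1080)) = 4.535 m/s; Re = ρVD/μ = 5.898e+05; f → 0.01598
  f = 0.01598 → V = 5.073 m/s; Re = 6.598e+05; f → 0.01588
Converged (Δf/f < 1%). With the final f = 0.01588: V = √(2·3.13e+04·0.171/(0.01588·24.1·1080)) = 5.089 m/s.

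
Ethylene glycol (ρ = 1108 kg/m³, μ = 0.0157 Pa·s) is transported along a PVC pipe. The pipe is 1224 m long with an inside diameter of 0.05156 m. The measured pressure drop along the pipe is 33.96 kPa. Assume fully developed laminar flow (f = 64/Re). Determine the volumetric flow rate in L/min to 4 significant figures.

Q ≈ 18.39 L/min

For laminar flow, f = 64/Re with Re = ρVD/μ, so Darcy-Weisbach reduces to ΔP = 32μLV/D². Solving for V: V = ΔP·D²/(32μL) = 3.396e+04·(0.05156)²/(32·0.0157·1224) = 0.1468 m/s.
Check: Re = ρVD/μ = 1108·0.1468·0.05156/0.0157 = 534.2 < 2300, so the laminar assumption holds.
Q = V·A = 0.1468·(π/4·0.05156²) = 0.0003065 m³/s = 18.39 L/min.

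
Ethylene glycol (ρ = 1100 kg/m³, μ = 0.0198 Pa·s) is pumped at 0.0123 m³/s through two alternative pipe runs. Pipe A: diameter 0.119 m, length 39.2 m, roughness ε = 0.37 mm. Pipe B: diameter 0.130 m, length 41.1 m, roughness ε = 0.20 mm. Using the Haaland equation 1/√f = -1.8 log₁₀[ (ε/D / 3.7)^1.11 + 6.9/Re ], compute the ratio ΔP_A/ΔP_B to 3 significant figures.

ΔP_A/ΔP_B ≈ 1.53

Pipe A: V = Q/A = 0.0123/0.01112 = 1.106 m/s; Re = 7311; ε/D = 0.00311; Haaland → f = 0.03731; ΔP_A = f(L/D)(ρV²/2) = 8266 Pa.
Pipe B: V = Q/A = 0.0123/0.01327 = 0.9267 m/s; Re = 6693; ε/D = 0.00154; Haaland → f = 0.03625; ΔP_B = f(L/D)(ρV²/2) = 5412 Pa.
ΔP_A/ΔP_B = 8266/5412 = 1.53.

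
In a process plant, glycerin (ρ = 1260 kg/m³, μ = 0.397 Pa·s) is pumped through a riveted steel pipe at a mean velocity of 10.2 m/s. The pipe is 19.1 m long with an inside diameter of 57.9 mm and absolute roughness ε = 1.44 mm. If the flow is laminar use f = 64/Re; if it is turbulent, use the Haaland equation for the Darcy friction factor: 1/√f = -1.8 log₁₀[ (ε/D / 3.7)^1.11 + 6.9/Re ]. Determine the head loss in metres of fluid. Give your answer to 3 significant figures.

Reynolds number Re = ρVD/μ = 1260 · 10.2 · 0.0579 / 0.397 = 1874.
Re < 2300 → laminar flow, so f = 64/Re = 64/1874 = 0.03414 (the turbulent correlation is not needed).
Darcy-Weisbach: ΔP = f(L/D)(ρV²/2) = 0.03414·(19.1/0.0579)·(1260·10.2²/2) = 0.03414·329.9·6.555e+04 = 7.383e+05 Pa.
Head loss h_f = ΔP/(ρg) = 7.383e+05/(1260·9.81) = 59.7 m.

h_f ≈ 59.7 m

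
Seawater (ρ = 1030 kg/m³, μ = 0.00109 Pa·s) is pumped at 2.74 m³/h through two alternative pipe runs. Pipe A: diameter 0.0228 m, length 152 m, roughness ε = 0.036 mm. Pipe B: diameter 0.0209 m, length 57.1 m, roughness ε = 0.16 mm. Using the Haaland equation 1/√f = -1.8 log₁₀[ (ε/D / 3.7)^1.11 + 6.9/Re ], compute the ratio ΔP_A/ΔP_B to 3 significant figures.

ΔP_A/ΔP_B ≈ 1.23

Pipe A: V = Q/A = 0.0007611/0.0004083 = 1.864 m/s; Re = 4.016e+04; ε/D = 0.00158; Haaland → f = 0.02591; ΔP_A = f(L/D)(ρV²/2) = 3.091e+05 Pa.
Pipe B: V = Q/A = 0.0007611/0.0003431 = 2.219 m/s; Re = 4.381e+04; ε/D = 0.00766; Haaland → f = 0.03623; ΔP_B = f(L/D)(ρV²/2) = 2.509e+05 Pa.
ΔP_A/ΔP_B = 3.091e+05/2.509e+05 = 1.23.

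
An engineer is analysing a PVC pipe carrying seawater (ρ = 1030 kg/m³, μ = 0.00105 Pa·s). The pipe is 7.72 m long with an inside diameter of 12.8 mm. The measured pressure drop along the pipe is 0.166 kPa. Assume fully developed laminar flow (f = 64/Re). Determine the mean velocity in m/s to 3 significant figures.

V ≈ 0.105 m/s

For laminar flow, f = 64/Re with Re = ρVD/μ, so Darcy-Weisbach reduces to ΔP = 32μLV/D². Solving for V: V = ΔP·D²/(32μL) = 166·(0.0128)²/(32·0.00105·7.72) = 0.1049 m/s.
Check: Re = ρVD/μ = 1030·0.1049·0.0128/0.00105 = 1317 < 2300, so the laminar assumption holds.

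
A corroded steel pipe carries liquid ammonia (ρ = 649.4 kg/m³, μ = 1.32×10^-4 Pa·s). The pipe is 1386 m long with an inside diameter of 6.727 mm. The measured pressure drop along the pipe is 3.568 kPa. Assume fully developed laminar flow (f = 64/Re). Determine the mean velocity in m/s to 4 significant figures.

V ≈ 0.02758 m/s

For laminar flow, f = 64/Re with Re = ρVD/μ, so Darcy-Weisbach reduces to ΔP = 32μLV/D². Solving for V: V = ΔP·D²/(32μL) = 3568·(0.006727)²/(32·0.000132·1386) = 0.02758 m/s.
Check: Re = ρVD/μ = 649.4·0.02758·0.006727/0.000132 = 912.7 < 2300, so the laminar assumption holds.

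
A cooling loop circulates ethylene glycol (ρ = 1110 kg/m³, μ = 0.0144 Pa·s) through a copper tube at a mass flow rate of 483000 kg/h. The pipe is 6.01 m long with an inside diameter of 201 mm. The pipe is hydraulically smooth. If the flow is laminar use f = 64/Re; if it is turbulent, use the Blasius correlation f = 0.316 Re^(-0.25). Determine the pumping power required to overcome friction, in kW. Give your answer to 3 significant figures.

ṁ = 483000 kg/h = 483000/3600 = 134.2 kg/s.
A = πD²/4 = π(0.201)²/4 = 0.03173 m²; mean velocity V = ṁ/(ρA) = 134.2/(1110 · 0.03173) = 3.809 m/s.
Reynolds number Re = ρVD/μ = 1110 · 3.809 · 0.201 / 0.0144 = 5.902e+04.
Re > 4000 → turbulent. Smooth-pipe (Blasius): f = 0.316 Re^(-0.25) = 0.316/(5.902e+04)^0.25 = 0.02027.
Darcy-Weisbach: ΔP = f(L/D)(ρV²/2) = 0.02027·(6.01/0.201)·(1110·3.809²/2) = 0.02027·29.9·8053 = 4882 Pa.
Q = ṁ/ρ = 134.2/1110 = 0.1209 m³/s.
Pumping power P = QΔP = 0.1209·4882 = 590.1 W = 0.590 kW.

P ≈ 0.590 kW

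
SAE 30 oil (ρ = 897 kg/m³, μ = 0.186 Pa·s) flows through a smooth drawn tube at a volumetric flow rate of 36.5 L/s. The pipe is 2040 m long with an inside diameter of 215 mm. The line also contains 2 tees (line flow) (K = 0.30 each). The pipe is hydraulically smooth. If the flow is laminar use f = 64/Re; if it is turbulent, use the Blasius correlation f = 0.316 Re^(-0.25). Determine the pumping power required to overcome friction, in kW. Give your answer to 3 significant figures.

Q = 36.5 L/s = 36.5/1000 = 0.0365 m³/s.
Cross-sectional area A = πD²/4 = π(0.215)²/4 = 0.03631 m²; mean velocity V = Q/A = 0.0365/0.03631 = 1.005 m/s.
Reynolds number Re = ρVD/μ = 897 · 1.005 · 0.215 / 0.186 = 1042.
Re < 2300 → laminar flow, so f = 64/Re = 64/1042 = 0.0614 (the turbulent correlation is not needed).
Total minor-loss coefficient ΣK = 2·0.3 = 0.6.
ΔP = [f·L/D + ΣK]·(ρV²/2) = [0.0614·2040/0.215 + 0.6]·(897·1.005²/2) = [582.5 + 0.6]·453.3 = 2.644e+05 Pa.
Pumping power P = QΔP = 0.0365·2.644e+05 = 9649 W = 9.65 kW.

P ≈ 9.65 kW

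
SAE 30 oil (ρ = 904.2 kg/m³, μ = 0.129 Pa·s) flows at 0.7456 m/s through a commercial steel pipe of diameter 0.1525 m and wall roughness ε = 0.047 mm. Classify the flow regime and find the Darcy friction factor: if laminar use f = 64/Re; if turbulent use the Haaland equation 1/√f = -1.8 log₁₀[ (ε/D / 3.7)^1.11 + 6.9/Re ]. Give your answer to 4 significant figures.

Re = ρVD/μ = 904.2·0.7456·0.1525/0.129 = 797.
Re < 2300 → laminar, so f = 64/Re = 0.0803 (roughness is irrelevant in laminar flow).

f ≈ 0.08030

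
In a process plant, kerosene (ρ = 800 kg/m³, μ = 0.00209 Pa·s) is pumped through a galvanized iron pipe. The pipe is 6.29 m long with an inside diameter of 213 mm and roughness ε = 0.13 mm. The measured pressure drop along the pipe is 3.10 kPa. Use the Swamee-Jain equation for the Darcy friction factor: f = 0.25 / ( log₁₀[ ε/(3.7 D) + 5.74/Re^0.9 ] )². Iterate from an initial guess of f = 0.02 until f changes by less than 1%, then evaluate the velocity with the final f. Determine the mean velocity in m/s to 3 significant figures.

V ≈ 3.72 m/s

Rearranging Darcy-Weisbach: V = √(2·ΔP·D/(f·L·ρ)). With ε/D = 0.00013/0.213 = 0.00061, iterate starting from f = 0.02:
  f = 0.02 → V = √(2·3100·0.213/(0.02·6.29·800)) = 3.622 m/s; Re = ρVD/μ = 2.953e+05; f → 0.01895
  f = 0.01895 → V = 3.721 m/s; Re = 3.034e+05; f → 0.01892
Converged (Δf/f < 1%). With the final f = 0.01892: V = √(2·3100·0.213/(0.01892·6.29·800)) = 3.724 m/s.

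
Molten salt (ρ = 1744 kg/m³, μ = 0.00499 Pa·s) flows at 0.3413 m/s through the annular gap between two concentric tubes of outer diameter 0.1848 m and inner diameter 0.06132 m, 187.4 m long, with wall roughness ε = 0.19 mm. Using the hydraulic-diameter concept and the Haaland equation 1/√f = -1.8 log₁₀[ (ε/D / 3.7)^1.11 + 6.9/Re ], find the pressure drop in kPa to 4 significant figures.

Hydraulic diameter D_h = 4A/P = D_o - D_i = 0.1848 - 0.06132 = 0.1235 m.
Re = ρVD_h/μ = 1744·0.3413·0.1235/0.00499 = 1.473e+04.
ε/D_h = 0.00019/0.1235 = 0.00154; Haaland gives 1/√f = -1.8 log₁₀[0.000177+0.000468] = 5.743, so f = 0.03032.
ΔP = f(L/D_h)(ρV²/2) = 0.03032·187.4/0.1235·101.6 = 4674 Pa.
ΔP = 4.674 kPa.

ΔP ≈ 4.674 kPa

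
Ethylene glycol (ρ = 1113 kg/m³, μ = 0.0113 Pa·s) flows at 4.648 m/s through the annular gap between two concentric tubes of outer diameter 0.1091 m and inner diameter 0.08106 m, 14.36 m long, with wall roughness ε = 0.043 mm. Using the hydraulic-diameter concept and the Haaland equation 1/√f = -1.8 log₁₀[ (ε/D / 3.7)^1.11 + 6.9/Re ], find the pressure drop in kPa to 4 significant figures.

Hydraulic diameter D_h = 4A/P = D_o - D_i = 0.1091 - 0.08106 = 0.02804 m.
Re = ρVD_h/μ = 1113·4.648·0.02804/0.0113 = 1.284e+04.
ε/D_h = 4.3e-05/0.02804 = 0.00153; Haaland gives 1/√f = -1.8 log₁₀[0.000176+0.000538] = 5.664, so f = 0.03117.
ΔP = f(L/D_h)(ρV²/2) = 0.03117·14.36/0.02804·1.202e+04 = 1.919e+05 Pa.
ΔP = 191.9 kPa.

ΔP ≈ 191.9 kPa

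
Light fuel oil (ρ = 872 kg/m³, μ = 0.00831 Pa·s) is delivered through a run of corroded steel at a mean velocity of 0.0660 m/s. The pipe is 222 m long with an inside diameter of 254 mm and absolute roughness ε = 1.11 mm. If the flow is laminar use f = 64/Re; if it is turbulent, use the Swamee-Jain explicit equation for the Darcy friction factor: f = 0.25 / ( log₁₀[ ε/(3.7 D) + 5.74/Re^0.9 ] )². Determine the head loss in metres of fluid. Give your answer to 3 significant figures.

h_f ≈ 0.00706 m

Reynolds number Re = ρVD/μ = 872 · 0.066 · 0.254 / 0.00831 = 1759.
Re < 2300 → laminar flow, so f = 64/Re = 64/1759 = 0.03638 (the turbulent correlation is not needed).
Darcy-Weisbach: ΔP = f(L/D)(ρV²/2) = 0.03638·(222/0.254)·(872·0.066²/2) = 0.03638·874·1.899 = 60.39 Pa.
Head loss h_f = ΔP/(ρg) = 60.39/(872·9.81) = 0.00706 m.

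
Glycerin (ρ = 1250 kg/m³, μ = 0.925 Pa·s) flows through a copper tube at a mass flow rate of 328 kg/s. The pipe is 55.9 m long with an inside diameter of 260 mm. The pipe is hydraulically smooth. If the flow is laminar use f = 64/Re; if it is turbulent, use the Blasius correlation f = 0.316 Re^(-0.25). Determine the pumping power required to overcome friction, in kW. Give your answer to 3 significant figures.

P ≈ 31.7 kW

A = πD²/4 = π(0.26)²/4 = 0.05309 m²; mean velocity V = ṁ/(ρA) = 328/(1250 · 0.05309) = 4.942 m/s.
Reynolds number Re = ρVD/μ = 1250 · 4.942 · 0.26 / 0.925 = 1736.
Re < 2300 → laminar flow, so f = 64/Re = 64/1736 = 0.03686 (the turbulent correlation is not needed).
Darcy-Weisbach: ΔP = f(L/D)(ρV²/2) = 0.03686·(55.9/0.26)·(1250·4.942²/2) = 0.03686·215·1.527e+04 = 1.21e+05 Pa.
Q = ṁ/ρ = 328/1250 = 0.2624 m³/s.
Pumping power P = QΔP = 0.2624·1.21e+05 = 31740 W = 31.7 kW.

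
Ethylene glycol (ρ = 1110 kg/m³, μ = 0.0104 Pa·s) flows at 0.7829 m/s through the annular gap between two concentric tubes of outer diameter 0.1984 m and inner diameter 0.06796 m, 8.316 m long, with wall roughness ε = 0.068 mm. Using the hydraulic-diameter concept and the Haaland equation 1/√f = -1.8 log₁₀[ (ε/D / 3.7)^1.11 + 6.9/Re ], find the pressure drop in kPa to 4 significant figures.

Hydraulic diameter D_h = 4A/P = D_o - D_i = 0.1984 - 0.06796 = 0.1304 m.
Re = ρVD_h/μ = 1110·0.7829·0.1304/0.0104 = 1.09e+04.
ε/D_h = 6.8e-05/0.1304 = 0.000521; Haaland gives 1/√f = -1.8 log₁₀[5.31e-05+0.000633] = 5.694, so f = 0.03084.
ΔP = f(L/D_h)(ρV²/2) = 0.03084·8.316/0.1304·340.2 = 668.8 Pa.
ΔP = 0.6688 kPa.

ΔP ≈ 0.6688 kPa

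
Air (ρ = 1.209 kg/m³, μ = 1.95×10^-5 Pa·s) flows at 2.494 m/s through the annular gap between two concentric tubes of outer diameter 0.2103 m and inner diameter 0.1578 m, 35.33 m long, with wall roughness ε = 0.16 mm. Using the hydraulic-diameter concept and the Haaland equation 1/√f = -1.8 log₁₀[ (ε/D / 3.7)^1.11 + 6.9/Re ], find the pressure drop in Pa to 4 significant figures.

ΔP ≈ 92.15 Pa

Hydraulic diameter D_h = 4A/P = D_o - D_i = 0.2103 - 0.1578 = 0.0525 m.
Re = ρVD_h/μ = 1.209·2.494·0.0525/1.95e-05 = 8118.
ε/D_h = 0.00016/0.0525 = 0.00305; Haaland gives 1/√f = -1.8 log₁₀[0.000377+0.00085] = 5.24, so f = 0.03642.
ΔP = f(L/D_h)(ρV²/2) = 0.03642·35.33/0.0525·3.76 = 92.15 Pa.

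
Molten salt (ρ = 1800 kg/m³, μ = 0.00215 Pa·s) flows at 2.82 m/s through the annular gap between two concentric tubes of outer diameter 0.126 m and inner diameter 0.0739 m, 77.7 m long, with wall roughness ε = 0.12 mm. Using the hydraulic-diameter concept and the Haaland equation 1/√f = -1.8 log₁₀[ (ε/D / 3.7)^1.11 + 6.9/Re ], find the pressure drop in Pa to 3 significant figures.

Hydraulic diameter D_h = 4A/P = D_o - D_i = 0.126 - 0.0739 = 0.0521 m.
Re = ρVD_h/μ = 1800·2.82·0.0521/0.00215 = 1.23e+05.
ε/D_h = 0.00012/0.0521 = 0.0023; Haaland gives 1/√f = -1.8 log₁₀[0.000276+5.61e-05] = 6.261, so f = 0.02551.
ΔP = f(L/D_h)(ρV²/2) = 0.02551·77.7/0.0521·7157 = 2.723e+05 Pa.

ΔP ≈ 272000 Pa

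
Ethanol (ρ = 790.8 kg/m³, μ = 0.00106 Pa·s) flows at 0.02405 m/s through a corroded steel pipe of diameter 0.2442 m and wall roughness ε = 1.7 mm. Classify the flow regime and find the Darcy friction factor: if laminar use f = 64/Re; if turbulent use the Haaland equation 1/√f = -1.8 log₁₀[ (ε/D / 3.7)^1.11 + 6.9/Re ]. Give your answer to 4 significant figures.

Re = ρVD/μ = 790.8·0.02405·0.2442/0.00106 = 4381.
Re > 4000 → turbulent. ε/D = 0.0017/0.2442 = 0.00696; Haaland: 1/√f = -1.8 log₁₀[0.000943 + 0.00157] = 4.678, so f = 0.0457.

f ≈ 0.04570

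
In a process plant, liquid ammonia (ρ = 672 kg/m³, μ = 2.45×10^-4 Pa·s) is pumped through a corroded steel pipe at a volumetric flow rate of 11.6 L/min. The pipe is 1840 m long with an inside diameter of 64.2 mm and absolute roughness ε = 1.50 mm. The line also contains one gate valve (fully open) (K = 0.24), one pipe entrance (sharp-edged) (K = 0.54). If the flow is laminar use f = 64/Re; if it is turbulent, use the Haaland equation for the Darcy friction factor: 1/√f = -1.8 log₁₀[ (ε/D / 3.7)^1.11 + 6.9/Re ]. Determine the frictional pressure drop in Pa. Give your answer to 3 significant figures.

ΔP ≈ 1890 Pa

Q = 11.6 L/min = 11.6/60000 = 0.0001933 m³/s.
Cross-sectional area A = πD²/4 = π(0.0642)²/4 = 0.003237 m²; mean velocity V = Q/A = 0.0001933/0.003237 = 0.05972 m/s.
Reynolds number Re = ρVD/μ = 672 · 0.05972 · 0.0642 / 0.000245 = 1.052e+04.
Re > 4000 → turbulent. Relative roughness ε/D = 0.0015/0.0642 = 0.0234. Haaland: 1/√f = -1.8 log₁₀[(0.0234/3.7)^1.11 + 6.9/1.052e+04] = -1.8 log₁₀[0.00362 + 0.000656] = 4.265, so f = 0.05499.
Total minor-loss coefficient ΣK = 1·0.24 + 1·0.54 = 0.78.
ΔP = [f·L/D + ΣK]·(ρV²/2) = [0.05499·1840/0.0642 + 0.78]·(672·0.05972²/2) = [1576 + 0.78]·1.198 = 1890 Pa.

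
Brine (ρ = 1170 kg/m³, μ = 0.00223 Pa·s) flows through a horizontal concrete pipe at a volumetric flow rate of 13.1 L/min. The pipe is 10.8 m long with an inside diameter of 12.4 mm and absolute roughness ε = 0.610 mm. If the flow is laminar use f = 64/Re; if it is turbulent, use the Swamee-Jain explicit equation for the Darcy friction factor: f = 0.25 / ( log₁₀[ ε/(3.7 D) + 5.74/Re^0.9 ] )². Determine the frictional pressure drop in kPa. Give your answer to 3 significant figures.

ΔP ≈ 123 kPa

Q = 13.1 L/min = 13.1/60000 = 0.0002183 m³/s.
Cross-sectional area A = πD²/4 = π(0.0124)²/4 = 0.0001208 m²; mean velocity V = Q/A = 0.0002183/0.0001208 = 1.808 m/s.
Reynolds number Re = ρVD/μ = 1170 · 1.808 · 0.0124 / 0.00223 = 1.176e+04.
Re > 4000 → turbulent. Relative roughness ε/D = 0.00061/0.0124 = 0.0492. Swamee-Jain: f = 0.25/(log₁₀[0.0492/3.7 + 5.74/1.176e+04^0.9])² = 0.25/(log₁₀[0.0133 + 0.00125])² = 0.25/(-1.837)² = 0.07405.
Darcy-Weisbach: ΔP = f(L/D)(ρV²/2) = 0.07405·(10.8/0.0124)·(1170·1.808²/2) = 0.07405·871·1912 = 1.233e+05 Pa.
ΔP = 1.233e+05 Pa = 123 kPa.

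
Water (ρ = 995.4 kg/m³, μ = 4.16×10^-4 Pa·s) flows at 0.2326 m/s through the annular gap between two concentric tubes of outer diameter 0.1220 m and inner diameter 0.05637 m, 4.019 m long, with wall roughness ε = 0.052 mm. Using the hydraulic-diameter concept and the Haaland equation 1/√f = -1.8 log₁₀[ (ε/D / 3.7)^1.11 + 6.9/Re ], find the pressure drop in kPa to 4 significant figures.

ΔP ≈ 0.04009 kPa

Hydraulic diameter D_h = 4A/P = D_o - D_i = 0.122 - 0.05637 = 0.06563 m.
Re = ρVD_h/μ = 995.4·0.2326·0.06563/0.000416 = 3.653e+04.
ε/D_h = 5.2e-05/0.06563 = 0.000792; Haaland gives 1/√f = -1.8 log₁₀[8.45e-05+0.000189] = 6.414, so f = 0.02431.
ΔP = f(L/D_h)(ρV²/2) = 0.02431·4.019/0.06563·26.93 = 40.09 Pa.
ΔP = 0.04009 kPa.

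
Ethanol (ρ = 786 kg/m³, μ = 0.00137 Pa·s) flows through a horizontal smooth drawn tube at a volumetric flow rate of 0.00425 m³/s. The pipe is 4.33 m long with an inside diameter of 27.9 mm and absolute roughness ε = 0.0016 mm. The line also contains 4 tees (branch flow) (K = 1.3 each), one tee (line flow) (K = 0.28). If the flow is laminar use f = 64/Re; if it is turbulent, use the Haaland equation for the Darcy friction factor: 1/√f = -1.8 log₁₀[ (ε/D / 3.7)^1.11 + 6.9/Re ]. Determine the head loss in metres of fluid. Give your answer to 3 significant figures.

Cross-sectional area A = πD²/4 = π(0.0279)²/4 = 0.0006114 m²; mean velocity V = Q/A = 0.00425/0.0006114 = 6.952 m/s.
Reynolds number Re = ρVD/μ = 786 · 6.952 · 0.0279 / 0.00137 = 1.113e+05.
Re > 4000 → turbulent. Relative roughness ε/D = 1.6e-06/0.0279 = 5.73e-05. Haaland: 1/√f = -1.8 log₁₀[(5.73e-05/3.7)^1.11 + 6.9/1.113e+05] = -1.8 log₁₀[4.58e-06 + 6.2e-05] = 7.518, so f = 0.01769.
Total minor-loss coefficient ΣK = 4·1.3 + 1·0.28 = 5.48.
ΔP = [f·L/D + ΣK]·(ρV²/2) = [0.01769·4.33/0.0279 + 5.48]·(786·6.952²/2) = [2.746 + 5.48]·1.899e+04 = 1.562e+05 Pa.
Head loss h_f = ΔP/(ρg) = 1.562e+05/(786·9.81) = 20.3 m.

h_f ≈ 20.3 m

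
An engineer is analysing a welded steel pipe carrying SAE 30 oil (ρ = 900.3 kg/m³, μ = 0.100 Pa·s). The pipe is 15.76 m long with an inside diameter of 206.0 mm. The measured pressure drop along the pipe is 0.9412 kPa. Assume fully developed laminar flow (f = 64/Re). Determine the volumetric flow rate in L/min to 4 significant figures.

For laminar flow, f = 64/Re with Re = ρVD/μ, so Darcy-Weisbach reduces to ΔP = 32μLV/D². Solving for V: V = ΔP·D²/(32μL) = 941.2·(0.206)²/(32·0.1·15.76) = 0.792 m/s.
Check: Re = ρVD/μ = 900.3·0.792·0.206/0.1 = 1469 < 2300, so the laminar assumption holds.
Q = V·A = 0.792·(π/4·0.206²) = 0.0264 m³/s = 1584 L/min.

Q ≈ 1584 L/min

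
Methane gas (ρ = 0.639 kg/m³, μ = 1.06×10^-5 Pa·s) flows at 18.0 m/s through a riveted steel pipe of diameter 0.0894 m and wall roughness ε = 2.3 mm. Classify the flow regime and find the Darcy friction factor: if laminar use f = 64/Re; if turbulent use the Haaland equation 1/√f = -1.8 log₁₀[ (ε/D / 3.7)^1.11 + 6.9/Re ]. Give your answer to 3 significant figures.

f ≈ 0.0541

Re = ρVD/μ = 0.639·18·0.0894/1.06e-05 = 9.701e+04.
Re > 4000 → turbulent. ε/D = 0.0023/0.0894 = 0.0257; Haaland: 1/√f = -1.8 log₁₀[0.00403 + 7.11e-05] = 4.298, so f = 0.05414.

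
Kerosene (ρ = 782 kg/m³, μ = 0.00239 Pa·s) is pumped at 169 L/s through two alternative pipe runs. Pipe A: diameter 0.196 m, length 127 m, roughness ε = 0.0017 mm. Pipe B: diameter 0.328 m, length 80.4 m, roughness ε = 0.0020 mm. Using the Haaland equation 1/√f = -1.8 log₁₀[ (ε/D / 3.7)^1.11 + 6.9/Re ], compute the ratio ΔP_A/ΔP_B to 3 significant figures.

Pipe A: V = Q/A = 0.169/0.03017 = 5.601 m/s; Re = 3.592e+05; ε/D = 8.67e-06; Haaland → f = 0.01395; ΔP_A = f(L/D)(ρV²/2) = 1.109e+05 Pa.
Pipe B: V = Q/A = 0.169/0.0845 = 2 m/s; Re = 2.147e+05; ε/D = 6.1e-06; Haaland → f = 0.01532; ΔP_B = f(L/D)(ρV²/2) = 5876 Pa.
ΔP_A/ΔP_B = 1.109e+05/5876 = 18.9.

ΔP_A/ΔP_B ≈ 18.9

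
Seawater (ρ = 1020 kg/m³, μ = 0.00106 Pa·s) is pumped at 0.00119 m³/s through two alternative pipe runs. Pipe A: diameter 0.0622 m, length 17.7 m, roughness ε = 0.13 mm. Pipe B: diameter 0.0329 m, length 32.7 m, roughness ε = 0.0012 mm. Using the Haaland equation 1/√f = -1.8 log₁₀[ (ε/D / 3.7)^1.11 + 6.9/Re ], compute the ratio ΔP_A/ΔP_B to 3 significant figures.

Pipe A: V = Q/A = 0.00119/0.003039 = 0.3916 m/s; Re = 2.344e+04; ε/D = 0.00209; Haaland → f = 0.02894; ΔP_A = f(L/D)(ρV²/2) = 644.2 Pa.
Pipe B: V = Q/A = 0.00119/0.0008501 = 1.4 m/s; Re = 4.432e+04; ε/D = 3.65e-05; Haaland → f = 0.02137; ΔP_B = f(L/D)(ρV²/2) = 2.123e+04 Pa.
ΔP_A/ΔP_B = 644.2/2.123e+04 = 0.0303.

ΔP_A/ΔP_B ≈ 0.0303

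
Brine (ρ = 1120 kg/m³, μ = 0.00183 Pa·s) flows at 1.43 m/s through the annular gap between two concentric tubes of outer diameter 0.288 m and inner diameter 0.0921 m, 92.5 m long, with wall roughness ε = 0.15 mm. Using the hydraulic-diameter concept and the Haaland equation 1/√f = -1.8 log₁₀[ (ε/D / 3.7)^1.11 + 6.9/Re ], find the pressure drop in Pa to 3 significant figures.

Hydraulic diameter D_h = 4A/P = D_o - D_i = 0.288 - 0.0921 = 0.1959 m.
Re = ρVD_h/μ = 1120·1.43·0.1959/0.00183 = 1.714e+05.
ε/D_h = 0.00015/0.1959 = 0.000766; Haaland gives 1/√f = -1.8 log₁₀[8.14e-05+4.02e-05] = 7.047, so f = 0.02014.
ΔP = f(L/D_h)(ρV²/2) = 0.02014·92.5/0.1959·1145 = 1.089e+04 Pa.

ΔP ≈ 10900 Pa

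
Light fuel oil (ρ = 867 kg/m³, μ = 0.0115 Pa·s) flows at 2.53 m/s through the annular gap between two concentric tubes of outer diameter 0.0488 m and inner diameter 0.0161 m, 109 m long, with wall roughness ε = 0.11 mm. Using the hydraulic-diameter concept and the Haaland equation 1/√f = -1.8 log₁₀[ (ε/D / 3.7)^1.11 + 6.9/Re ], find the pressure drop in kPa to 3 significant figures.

Hydraulic diameter D_h = 4A/P = D_o - D_i = 0.0488 - 0.0161 = 0.0327 m.
Re = ρVD_h/μ = 867·2.53·0.0327/0.0115 = 6237.
ε/D_h = 0.00011/0.0327 = 0.00336; Haaland gives 1/√f = -1.8 log₁₀[0.000421+0.00111] = 5.069, so f = 0.03892.
ΔP = f(L/D_h)(ρV²/2) = 0.03892·109/0.0327·2775 = 3.6e+05 Pa.
ΔP = 360 kPa.

ΔP ≈ 360 kPa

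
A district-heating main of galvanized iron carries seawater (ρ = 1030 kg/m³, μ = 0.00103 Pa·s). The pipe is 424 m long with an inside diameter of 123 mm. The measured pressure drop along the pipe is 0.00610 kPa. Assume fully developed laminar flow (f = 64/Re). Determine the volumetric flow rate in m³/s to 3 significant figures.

For laminar flow, f = 64/Re with Re = ρVD/μ, so Darcy-Weisbach reduces to ΔP = 32μLV/D². Solving for V: V = ΔP·D²/(32μL) = 6.1·(0.123)²/(32·0.00103·424) = 0.006604 m/s.
Check: Re = ρVD/μ = 1030·0.006604·0.123/0.00103 = 812.3 < 2300, so the laminar assumption holds.
Q = V·A = 0.006604·(π/4·0.123²) = 7.847e-05 m³/s = 7.85×10^-5 m³/s.

Q ≈ 7.85×10^-5 m³/s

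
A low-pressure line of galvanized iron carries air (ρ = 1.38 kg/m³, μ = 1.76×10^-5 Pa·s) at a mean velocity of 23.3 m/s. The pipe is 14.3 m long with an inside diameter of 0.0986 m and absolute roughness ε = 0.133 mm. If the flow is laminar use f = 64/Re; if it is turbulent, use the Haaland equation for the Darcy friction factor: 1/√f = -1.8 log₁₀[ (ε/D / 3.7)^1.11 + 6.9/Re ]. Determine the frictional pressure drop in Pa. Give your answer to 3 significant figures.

Reynolds number Re = ρVD/μ = 1.38 · 23.3 · 0.0986 / 1.76e-05 = 1.801e+05.
Re > 4000 → turbulent. Relative roughness ε/D = 0.000133/0.0986 = 0.00135. Haaland: 1/√f = -1.8 log₁₀[(0.00135/3.7)^1.11 + 6.9/1.801e+05] = -1.8 log₁₀[0.000153 + 3.83e-05] = 6.695, so f = 0.02231.
Darcy-Weisbach: ΔP = f(L/D)(ρV²/2) = 0.02231·(14.3/0.0986)·(1.38·23.3²/2) = 0.02231·145·374.6 = 1212 Pa.

ΔP ≈ 1210 Pa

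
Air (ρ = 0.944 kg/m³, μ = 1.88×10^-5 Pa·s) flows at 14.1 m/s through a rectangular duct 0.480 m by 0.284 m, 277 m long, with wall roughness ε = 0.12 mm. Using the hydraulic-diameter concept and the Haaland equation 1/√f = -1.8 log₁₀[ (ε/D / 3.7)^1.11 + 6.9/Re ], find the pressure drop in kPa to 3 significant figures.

Hydraulic diameter D_h = 4A/P = 4·(0.48·0.284)/(2·(0.48+0.284)) = 0.5453/1.528 = 0.3569 m.
Re = ρVD_h/μ = 0.944·14.1·0.3569/1.88e-05 = 2.527e+05.
ε/D_h = 0.00012/0.3569 = 0.000336; Haaland gives 1/√f = -1.8 log₁₀[3.27e-05+2.73e-05] = 7.6, so f = 0.01731.
ΔP = f(L/D_h)(ρV²/2) = 0.01731·277/0.3569·93.84 = 1261 Pa.
ΔP = 1.26 kPa.

ΔP ≈ 1.26 kPa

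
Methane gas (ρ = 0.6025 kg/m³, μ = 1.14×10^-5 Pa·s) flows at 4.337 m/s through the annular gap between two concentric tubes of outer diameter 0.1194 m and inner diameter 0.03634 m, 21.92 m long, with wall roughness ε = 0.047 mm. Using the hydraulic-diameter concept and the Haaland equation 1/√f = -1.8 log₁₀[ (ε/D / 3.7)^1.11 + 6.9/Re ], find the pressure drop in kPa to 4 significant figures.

ΔP ≈ 0.04049 kPa

Hydraulic diameter D_h = 4A/P = D_o - D_i = 0.1194 - 0.03634 = 0.08306 m.
Re = ρVD_h/μ = 0.6025·4.337·0.08306/1.14e-05 = 1.904e+04.
ε/D_h = 4.7e-05/0.08306 = 0.000566; Haaland gives 1/√f = -1.8 log₁₀[5.82e-05+0.000362] = 6.077, so f = 0.02708.
ΔP = f(L/D_h)(ρV²/2) = 0.02708·21.92/0.08306·5.666 = 40.49 Pa.
ΔP = 0.04049 kPa.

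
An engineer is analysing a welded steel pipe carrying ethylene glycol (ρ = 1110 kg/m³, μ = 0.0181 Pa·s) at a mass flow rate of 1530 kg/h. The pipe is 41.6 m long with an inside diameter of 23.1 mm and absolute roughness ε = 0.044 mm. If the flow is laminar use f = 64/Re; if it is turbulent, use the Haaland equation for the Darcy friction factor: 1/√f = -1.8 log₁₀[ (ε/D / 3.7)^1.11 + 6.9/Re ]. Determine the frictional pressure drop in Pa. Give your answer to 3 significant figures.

ṁ = 1530 kg/h = 1530/3600 = 0.425 kg/s.
A = πD²/4 = π(0.0231)²/4 = 0.0004191 m²; mean velocity V = ṁ/(ρA) = 0.425/(1110 · 0.0004191) = 0.9136 m/s.
Reynolds number Re = ρVD/μ = 1110 · 0.9136 · 0.0231 / 0.0181 = 1294.
Re < 2300 → laminar flow, so f = 64/Re = 64/1294 = 0.04945 (the turbulent correlation is not needed).
Darcy-Weisbach: ΔP = f(L/D)(ρV²/2) = 0.04945·(41.6/0.0231)·(1110·0.9136²/2) = 0.04945·1801·463.2 = 4.125e+04 Pa.

ΔP ≈ 41300 Pa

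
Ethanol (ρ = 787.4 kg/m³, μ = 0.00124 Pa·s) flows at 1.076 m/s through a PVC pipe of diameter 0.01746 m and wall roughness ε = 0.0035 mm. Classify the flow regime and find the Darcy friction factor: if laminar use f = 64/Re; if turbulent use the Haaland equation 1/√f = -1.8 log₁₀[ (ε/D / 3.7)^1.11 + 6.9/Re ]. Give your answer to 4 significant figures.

Re = ρVD/μ = 787.4·1.076·0.01746/0.00124 = 1.193e+04.
Re > 4000 → turbulent. ε/D = 3.5e-06/0.01746 = 0.0002; Haaland: 1/√f = -1.8 log₁₀[1.84e-05 + 0.000578] = 5.804, so f = 0.02969.

f ≈ 0.02969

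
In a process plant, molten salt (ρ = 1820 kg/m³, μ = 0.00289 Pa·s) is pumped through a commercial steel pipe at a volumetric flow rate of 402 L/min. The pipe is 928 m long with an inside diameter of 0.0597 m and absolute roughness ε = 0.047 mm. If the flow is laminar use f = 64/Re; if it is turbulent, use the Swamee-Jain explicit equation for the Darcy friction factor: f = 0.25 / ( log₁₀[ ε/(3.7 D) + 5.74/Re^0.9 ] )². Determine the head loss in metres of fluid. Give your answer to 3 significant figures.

h_f ≈ 99.0 m

Q = 402 L/min = 402/60000 = 0.0067 m³/s.
Cross-sectional area A = πD²/4 = π(0.0597)²/4 = 0.002799 m²; mean velocity V = Q/A = 0.0067/0.002799 = 2.394 m/s.
Reynolds number Re = ρVD/μ = 1820 · 2.394 · 0.0597 / 0.00289 = 8.999e+04.
Re > 4000 → turbulent. Relative roughness ε/D = 4.7e-05/0.0597 = 0.000787. Swamee-Jain: f = 0.25/(log₁₀[0.000787/3.7 + 5.74/8.999e+04^0.9])² = 0.25/(log₁₀[0.000213 + 0.0002])² = 0.25/(-3.385)² = 0.02182.
Darcy-Weisbach: ΔP = f(L/D)(ρV²/2) = 0.02182·(928/0.0597)·(1820·2.394²/2) = 0.02182·1.554e+04·5213 = 1.768e+06 Pa.
Head loss h_f = ΔP/(ρg) = 1.768e+06/(1820·9.81) = 99.0 m.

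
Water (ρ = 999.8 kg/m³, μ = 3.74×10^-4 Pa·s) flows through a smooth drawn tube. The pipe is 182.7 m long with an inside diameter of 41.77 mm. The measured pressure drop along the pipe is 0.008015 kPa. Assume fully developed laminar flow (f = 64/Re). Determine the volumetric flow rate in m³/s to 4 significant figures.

Q ≈ 8.764×10^-6 m³/s

For laminar flow, f = 64/Re with Re = ρVD/μ, so Darcy-Weisbach reduces to ΔP = 32μLV/D². Solving for V: V = ΔP·D²/(32μL) = 8.015·(0.04177)²/(32·0.000374·182.7) = 0.006395 m/s.
Check: Re = ρVD/μ = 999.8·0.006395·0.04177/0.000374 = 714.1 < 2300, so the laminar assumption holds.
Q = V·A = 0.006395·(π/4·0.04177²) = 8.764e-06 m³/s = 8.764×10^-6 m³/s.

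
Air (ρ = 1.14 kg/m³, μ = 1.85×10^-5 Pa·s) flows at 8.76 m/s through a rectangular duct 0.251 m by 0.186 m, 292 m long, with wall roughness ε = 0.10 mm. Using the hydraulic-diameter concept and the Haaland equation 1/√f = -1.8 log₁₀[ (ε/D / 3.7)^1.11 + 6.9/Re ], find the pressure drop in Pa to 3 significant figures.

ΔP ≈ 1170 Pa

Hydraulic diameter D_h = 4A/P = 4·(0.251·0.186)/(2·(0.251+0.186)) = 0.1867/0.874 = 0.2137 m.
Re = ρVD_h/μ = 1.14·8.76·0.2137/1.85e-05 = 1.153e+05.
ε/D_h = 0.0001/0.2137 = 0.000468; Haaland gives 1/√f = -1.8 log₁₀[4.71e-05+5.98e-05] = 7.147, so f = 0.01957.
ΔP = f(L/D_h)(ρV²/2) = 0.01957·292/0.2137·43.74 = 1170 Pa.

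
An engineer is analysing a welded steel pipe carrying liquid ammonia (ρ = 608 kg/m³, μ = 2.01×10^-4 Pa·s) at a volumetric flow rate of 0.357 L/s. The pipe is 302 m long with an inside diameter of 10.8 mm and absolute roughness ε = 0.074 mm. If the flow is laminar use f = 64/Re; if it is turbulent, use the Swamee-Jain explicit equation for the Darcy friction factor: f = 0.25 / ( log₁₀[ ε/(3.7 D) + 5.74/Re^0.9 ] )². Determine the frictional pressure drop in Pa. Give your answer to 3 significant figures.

ΔP ≈ 4.43×10^6 Pa

Q = 0.357 L/s = 0.357/1000 = 0.000357 m³/s.
Cross-sectional area A = πD²/4 = π(0.0108)²/4 = 9.161e-05 m²; mean velocity V = Q/A = 0.000357/9.161e-05 = 3.897 m/s.
Reynolds number Re = ρVD/μ = 608 · 3.897 · 0.0108 / 0.000201 = 1.273e+05.
Re > 4000 → turbulent. Relative roughness ε/D = 7.4e-05/0.0108 = 0.00685. Swamee-Jain: f = 0.25/(log₁₀[0.00685/3.7 + 5.74/1.273e+05^0.9])² = 0.25/(log₁₀[0.00185 + 0.000146])² = 0.25/(-2.699)² = 0.03431.
Darcy-Weisbach: ΔP = f(L/D)(ρV²/2) = 0.03431·(302/0.0108)·(608·3.897²/2) = 0.03431·2.796e+04·4617 = 4.429e+06 Pa.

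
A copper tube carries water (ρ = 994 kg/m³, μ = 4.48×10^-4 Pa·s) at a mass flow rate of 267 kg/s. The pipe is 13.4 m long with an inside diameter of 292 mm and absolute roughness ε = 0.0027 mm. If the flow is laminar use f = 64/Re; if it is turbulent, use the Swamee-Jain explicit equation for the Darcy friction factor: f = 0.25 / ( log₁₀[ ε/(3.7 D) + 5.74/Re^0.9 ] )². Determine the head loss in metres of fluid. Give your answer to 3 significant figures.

A = πD²/4 = π(0.292)²/4 = 0.06697 m²; mean velocity V = ṁ/(ρA) = 267/(994 · 0.06697) = 4.011 m/s.
Reynolds number Re = ρVD/μ = 994 · 4.011 · 0.292 / 0.000448 = 2.599e+06.
Re > 4000 → turbulent. Relative roughness ε/D = 2.7e-06/0.292 = 9.25e-06. Swamee-Jain: f = 0.25/(log₁₀[9.25e-06/3.7 + 5.74/2.599e+06^0.9])² = 0.25/(log₁₀[2.5e-06 + 9.67e-06])² = 0.25/(-4.915)² = 0.01035.
Darcy-Weisbach: ΔP = f(L/D)(ρV²/2) = 0.01035·(13.4/0.292)·(994·4.011²/2) = 0.01035·45.89·7996 = 3798 Pa.
Head loss h_f = ΔP/(ρg) = 3798/(994·9.81) = 0.390 m.

h_f ≈ 0.390 m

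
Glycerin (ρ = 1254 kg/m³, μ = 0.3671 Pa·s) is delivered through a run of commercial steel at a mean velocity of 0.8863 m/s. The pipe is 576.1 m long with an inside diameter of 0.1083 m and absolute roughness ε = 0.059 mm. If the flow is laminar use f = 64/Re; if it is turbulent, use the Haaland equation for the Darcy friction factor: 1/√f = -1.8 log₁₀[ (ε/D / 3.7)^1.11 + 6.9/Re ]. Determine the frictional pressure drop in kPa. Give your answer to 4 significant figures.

Reynolds number Re = ρVD/μ = 1254 · 0.8863 · 0.1083 / 0.367 = 327.9.
Re < 2300 → laminar flow, so f = 64/Re = 64/327.9 = 0.1952 (the turbulent correlation is not needed).
Darcy-Weisbach: ΔP = f(L/D)(ρV²/2) = 0.1952·(576.1/0.1083)·(1254·0.8863²/2) = 0.1952·5319·492.5 = 5.114e+05 Pa.
ΔP = 5.114e+05 Pa = 511.4 kPa.

ΔP ≈ 511.4 kPa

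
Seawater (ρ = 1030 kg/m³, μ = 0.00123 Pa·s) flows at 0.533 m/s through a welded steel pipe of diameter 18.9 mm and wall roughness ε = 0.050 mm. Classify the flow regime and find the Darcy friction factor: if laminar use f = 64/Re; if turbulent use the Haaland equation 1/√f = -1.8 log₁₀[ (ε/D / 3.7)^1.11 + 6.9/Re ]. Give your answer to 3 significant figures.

Re = ρVD/μ = 1030·0.533·0.0189/0.00123 = 8436.
Re > 4000 → turbulent. ε/D = 5e-05/0.0189 = 0.00265; Haaland: 1/√f = -1.8 log₁₀[0.000322 + 0.000818] = 5.297, so f = 0.03563.

f ≈ 0.0356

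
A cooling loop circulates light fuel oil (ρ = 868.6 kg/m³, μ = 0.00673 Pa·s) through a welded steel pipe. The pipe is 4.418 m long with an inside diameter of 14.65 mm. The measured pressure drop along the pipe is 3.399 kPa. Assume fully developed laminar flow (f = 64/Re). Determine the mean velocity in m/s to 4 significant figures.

V ≈ 0.7667 m/s

For laminar flow, f = 64/Re with Re = ρVD/μ, so Darcy-Weisbach reduces to ΔP = 32μLV/D². Solving for V: V = ΔP·D²/(32μL) = 3399·(0.01465)²/(32·0.00673·4.418) = 0.7667 m/s.
Check: Re = ρVD/μ = 868.6·0.7667·0.01465/0.00673 = 1450 < 2300, so the laminar assumption holds.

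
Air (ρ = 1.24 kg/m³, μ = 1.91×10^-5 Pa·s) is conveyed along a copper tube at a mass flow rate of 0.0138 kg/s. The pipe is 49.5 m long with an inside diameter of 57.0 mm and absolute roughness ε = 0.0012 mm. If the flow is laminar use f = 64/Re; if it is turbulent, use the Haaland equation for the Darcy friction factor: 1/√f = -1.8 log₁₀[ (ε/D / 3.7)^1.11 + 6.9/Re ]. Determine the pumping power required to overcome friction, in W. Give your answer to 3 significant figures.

P ≈ 3.10 W

A = πD²/4 = π(0.057)²/4 = 0.002552 m²; mean velocity V = ṁ/(ρA) = 0.0138/(1.24 · 0.002552) = 4.361 m/s.
Reynolds number Re = ρVD/μ = 1.24 · 4.361 · 0.057 / 1.91e-05 = 1.614e+04.
Re > 4000 → turbulent. Relative roughness ε/D = 1.2e-06/0.057 = 2.11e-05. Haaland: 1/√f = -1.8 log₁₀[(2.11e-05/3.7)^1.11 + 6.9/1.614e+04] = -1.8 log₁₀[1.51e-06 + 0.000428] = 6.062, so f = 0.02722.
Darcy-Weisbach: ΔP = f(L/D)(ρV²/2) = 0.02722·(49.5/0.057)·(1.24·4.361²/2) = 0.02722·868.4·11.79 = 278.7 Pa.
Q = ṁ/ρ = 0.0138/1.24 = 0.01113 m³/s.
Pumping power P = QΔP = 0.01113·278.7 = 3.102 W = 3.10 W.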